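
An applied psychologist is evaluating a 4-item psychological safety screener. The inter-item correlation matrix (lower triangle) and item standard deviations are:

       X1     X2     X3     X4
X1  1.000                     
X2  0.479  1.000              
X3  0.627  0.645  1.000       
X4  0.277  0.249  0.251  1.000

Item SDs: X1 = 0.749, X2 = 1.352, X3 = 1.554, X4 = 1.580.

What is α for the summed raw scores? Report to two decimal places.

α = 0.70

Σσ²ᵢ = 0.749² + 1.352² + 1.554² + 1.580² = 7.3002
Covariances σ_ij = r_ij · s_i · s_j:
  σ(X1,X2) = 0.479 × 0.749 × 1.352 = 0.4851
  σ(X1,X3) = 0.627 × 0.749 × 1.554 = 0.7298
  σ(X1,X4) = 0.277 × 0.749 × 1.580 = 0.3278
  σ(X2,X3) = 0.645 × 1.352 × 1.554 = 1.3552
  σ(X2,X4) = 0.249 × 1.352 × 1.580 = 0.5319
  σ(X3,X4) = 0.251 × 1.554 × 1.580 = 0.6163
σ²_T = Σσ²ᵢ + 2·Σσ_ij = 7.3002 + 2 × 4.0461 = 15.3924
α = (4/3)·(1 − 7.3002/15.3924) = 0.70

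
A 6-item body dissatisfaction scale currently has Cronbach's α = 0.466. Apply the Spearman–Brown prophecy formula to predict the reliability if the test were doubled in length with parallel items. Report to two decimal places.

Length factor m = 2
α' = m·α / (1 + (m−1)·α)
   = 2 × 0.466 / (1 + (2 − 1) × 0.466)
   = 0.9320 / 1.4660 = 0.64

predicted reliability = 0.64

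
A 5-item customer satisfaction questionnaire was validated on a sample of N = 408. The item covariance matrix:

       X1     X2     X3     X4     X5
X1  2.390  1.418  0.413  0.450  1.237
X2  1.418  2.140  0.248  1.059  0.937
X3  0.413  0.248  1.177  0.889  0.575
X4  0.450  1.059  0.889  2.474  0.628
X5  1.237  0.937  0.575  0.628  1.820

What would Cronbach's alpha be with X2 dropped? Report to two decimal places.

Cronbach's alpha = 0.69

Remaining items: X1, X3, X4, X5 (k = 4).
Σσ²ᵢ = 2.390 + 1.177 + 2.474 + 1.820 = 7.861
total variance = 7.861 + 2 × 4.192 = 16.245
α (item deleted) = (4/3)·(1 − 7.861/16.245) = 0.69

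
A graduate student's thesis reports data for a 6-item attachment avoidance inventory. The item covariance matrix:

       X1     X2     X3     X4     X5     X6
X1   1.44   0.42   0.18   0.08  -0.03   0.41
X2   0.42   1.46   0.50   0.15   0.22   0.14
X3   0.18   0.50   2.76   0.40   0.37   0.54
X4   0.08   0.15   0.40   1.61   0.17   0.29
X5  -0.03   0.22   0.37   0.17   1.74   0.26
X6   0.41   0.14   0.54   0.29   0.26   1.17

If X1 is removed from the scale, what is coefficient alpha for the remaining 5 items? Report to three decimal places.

α = 0.513

Remaining items: X2, X3, X4, X5, X6 (k = 5).
ΣVar(i) = 1.46 + 2.76 + 1.61 + 1.74 + 1.17 = 8.74
σ²_T = 8.74 + 2 × 3.04 = 14.82
α (item deleted) = (5/4)·(1 − 8.74/14.82) = 0.513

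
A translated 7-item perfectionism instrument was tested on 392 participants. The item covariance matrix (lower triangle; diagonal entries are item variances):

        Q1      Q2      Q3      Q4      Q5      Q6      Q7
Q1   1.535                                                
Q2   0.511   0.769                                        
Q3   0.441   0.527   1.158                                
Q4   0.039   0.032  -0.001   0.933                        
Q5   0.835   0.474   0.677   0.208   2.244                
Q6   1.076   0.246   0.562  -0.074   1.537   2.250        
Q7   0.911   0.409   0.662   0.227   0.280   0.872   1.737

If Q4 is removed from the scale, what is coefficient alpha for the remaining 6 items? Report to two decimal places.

α = 0.81

Remaining items: Q1, Q2, Q3, Q5, Q6, Q7 (k = 6).
Σσ²ᵢ = 1.535 + 0.769 + 1.158 + 2.244 + 2.250 + 1.737 = 9.693
σ²_total = 9.693 + 2 × 10.020 = 29.733
α (item deleted) = (6/5)·(1 − 9.693/29.733) = 0.81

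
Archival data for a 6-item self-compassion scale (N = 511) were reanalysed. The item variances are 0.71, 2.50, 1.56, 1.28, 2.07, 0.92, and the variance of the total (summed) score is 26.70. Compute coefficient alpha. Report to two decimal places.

ΣVar(i) = 0.71 + 2.50 + 1.56 + 1.28 + 2.07 + 0.92 = 9.04
α = (k/(k−1))·(1 − ΣVar(i)/σ²_total) = (6/5)·(1 − 9.04/26.70) = 0.79

coefficient alpha = 0.79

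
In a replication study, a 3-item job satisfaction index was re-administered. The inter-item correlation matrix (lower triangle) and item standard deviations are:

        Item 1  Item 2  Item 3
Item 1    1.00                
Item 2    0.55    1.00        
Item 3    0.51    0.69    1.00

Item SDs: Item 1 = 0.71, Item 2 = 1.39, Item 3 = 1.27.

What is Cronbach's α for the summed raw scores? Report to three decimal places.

Σσ²ᵢ = 0.71² + 1.39² + 1.27² = 4.0491
Covariances σ_ij = r_ij · s_i · s_j:
  σ(Item 1,Item 2) = 0.55 × 0.71 × 1.39 = 0.5428
  σ(Item 1,Item 3) = 0.51 × 0.71 × 1.27 = 0.4599
  σ(Item 2,Item 3) = 0.69 × 1.39 × 1.27 = 1.2181
σ²_T = Σσ²ᵢ + 2·Σσ_ij = 4.0491 + 2 × 2.2208 = 8.4907
α = (3/2)·(1 − 4.0491/8.4907) = 0.785

Cronbach's α = 0.785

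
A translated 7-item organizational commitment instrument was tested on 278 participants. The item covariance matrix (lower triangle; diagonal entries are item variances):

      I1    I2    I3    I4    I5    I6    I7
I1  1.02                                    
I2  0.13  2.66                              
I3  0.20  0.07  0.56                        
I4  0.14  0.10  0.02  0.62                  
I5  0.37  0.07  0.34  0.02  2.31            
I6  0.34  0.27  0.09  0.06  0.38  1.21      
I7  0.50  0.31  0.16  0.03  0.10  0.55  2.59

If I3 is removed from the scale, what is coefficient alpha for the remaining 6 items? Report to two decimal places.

Remaining items: I1, I2, I4, I5, I6, I7 (k = 6).
Σσ²ᵢ = 1.02 + 2.66 + 0.62 + 2.31 + 1.21 + 2.59 = 10.41
σ²_T = 10.41 + 2 × 3.37 = 17.15
α (item deleted) = (6/5)·(1 − 10.41/17.15) = 0.47

α = 0.47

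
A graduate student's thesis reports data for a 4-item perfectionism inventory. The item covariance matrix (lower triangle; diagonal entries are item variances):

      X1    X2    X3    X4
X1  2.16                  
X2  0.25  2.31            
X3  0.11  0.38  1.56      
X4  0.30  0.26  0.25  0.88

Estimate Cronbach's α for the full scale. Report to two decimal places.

Cronbach's α = 0.41

ΣVar(i) = 2.16 + 2.31 + 1.56 + 0.88 = 6.91
Sum of off-diagonal covariances = 1.55
Var(T) = 6.91 + 2 × 1.55 = 10.01
α = (k/(k−1))·(1 − ΣVar(i)/Var(T)) = (4/3)·(1 − 6.91/10.01) = 0.41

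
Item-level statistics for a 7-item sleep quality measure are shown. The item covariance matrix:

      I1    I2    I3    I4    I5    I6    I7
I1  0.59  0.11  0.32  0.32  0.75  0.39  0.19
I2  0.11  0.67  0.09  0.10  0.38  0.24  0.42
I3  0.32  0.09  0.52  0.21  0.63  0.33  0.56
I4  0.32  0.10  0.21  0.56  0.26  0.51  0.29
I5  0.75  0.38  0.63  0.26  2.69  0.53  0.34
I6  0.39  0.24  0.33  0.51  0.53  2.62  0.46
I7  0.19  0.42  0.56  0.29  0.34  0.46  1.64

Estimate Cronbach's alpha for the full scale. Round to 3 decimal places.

Cronbach's alpha = 0.718

Σσ²ᵢ = 0.59 + 0.67 + 0.52 + 0.56 + 2.69 + 2.62 + 1.64 = 9.29
Sum of off-diagonal covariances = 7.43
Var(T) = 9.29 + 2 × 7.43 = 24.15
α = (k/(k−1))·(1 − Σσ²ᵢ/Var(T)) = (7/6)·(1 − 9.29/24.15) = 0.718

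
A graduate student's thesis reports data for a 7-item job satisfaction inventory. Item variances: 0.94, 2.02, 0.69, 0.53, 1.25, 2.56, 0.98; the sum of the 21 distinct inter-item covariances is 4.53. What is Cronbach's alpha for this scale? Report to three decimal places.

Σσᵢ² = 0.94 + 2.02 + 0.69 + 0.53 + 1.25 + 2.56 + 0.98 = 8.97
Sum of distinct covariances = 4.53
σ²_T = Σσᵢ² + 2·Σcov = 8.97 + 2 × 4.53 = 18.03
α = (7/6)·(1 − 8.97/18.03) = 0.586

Cronbach's alpha = 0.586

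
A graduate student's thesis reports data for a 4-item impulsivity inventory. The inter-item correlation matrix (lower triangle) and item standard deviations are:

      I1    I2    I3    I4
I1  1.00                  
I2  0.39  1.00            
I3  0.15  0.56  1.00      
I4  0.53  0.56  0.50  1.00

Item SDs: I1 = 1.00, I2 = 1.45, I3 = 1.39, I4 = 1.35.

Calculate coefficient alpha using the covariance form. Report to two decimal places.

α = 0.77

Σσ²ᵢ = 1.00² + 1.45² + 1.39² + 1.35² = 6.8571
Covariances σ_ij = r_ij · s_i · s_j:
  σ(I1,I2) = 0.39 × 1.00 × 1.45 = 0.5655
  σ(I1,I3) = 0.15 × 1.00 × 1.39 = 0.2085
  σ(I1,I4) = 0.53 × 1.00 × 1.35 = 0.7155
  σ(I2,I3) = 0.56 × 1.45 × 1.39 = 1.1287
  σ(I2,I4) = 0.56 × 1.45 × 1.35 = 1.0962
  σ(I3,I4) = 0.50 × 1.39 × 1.35 = 0.9383
σ²_T = Σσ²ᵢ + 2·Σσ_ij = 6.8571 + 2 × 4.6527 = 16.1625
α = (4/3)·(1 − 6.8571/16.1625) = 0.77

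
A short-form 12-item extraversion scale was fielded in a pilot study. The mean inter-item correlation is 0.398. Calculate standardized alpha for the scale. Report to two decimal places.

Standardized α = k·r̄ / (1 + (k−1)·r̄) = 12 × 0.398 / (1 + 11 × 0.398)
  = 4.7760 / 5.3780 = 0.89

α = 0.89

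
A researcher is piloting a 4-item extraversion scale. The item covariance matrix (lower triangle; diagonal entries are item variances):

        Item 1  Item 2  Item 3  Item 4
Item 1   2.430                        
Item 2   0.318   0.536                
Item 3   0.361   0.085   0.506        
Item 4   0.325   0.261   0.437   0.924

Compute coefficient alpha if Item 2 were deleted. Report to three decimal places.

coefficient alpha = 0.552

Remaining items: Item 1, Item 3, Item 4 (k = 3).
Σσᵢ² = 2.430 + 0.506 + 0.924 = 3.860
total variance = 3.860 + 2 × 1.123 = 6.106
α (item deleted) = (3/2)·(1 − 3.860/6.106) = 0.552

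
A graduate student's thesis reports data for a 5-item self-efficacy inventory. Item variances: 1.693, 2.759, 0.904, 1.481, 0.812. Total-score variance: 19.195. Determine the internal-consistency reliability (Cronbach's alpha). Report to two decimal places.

α = 0.75

ΣVar(i) = 1.693 + 2.759 + 0.904 + 1.481 + 0.812 = 7.649
α = (k/(k−1))·(1 − ΣVar(i)/total variance) = (5/4)·(1 − 7.649/19.195) = 0.75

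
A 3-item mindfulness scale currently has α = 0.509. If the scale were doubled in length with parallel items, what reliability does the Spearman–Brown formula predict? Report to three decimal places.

predicted reliability = 0.675

Length factor m = 2
α' = m·α / (1 + (m−1)·α)
   = 2 × 0.509 / (1 + (2 − 1) × 0.509)
   = 1.0180 / 1.5090 = 0.675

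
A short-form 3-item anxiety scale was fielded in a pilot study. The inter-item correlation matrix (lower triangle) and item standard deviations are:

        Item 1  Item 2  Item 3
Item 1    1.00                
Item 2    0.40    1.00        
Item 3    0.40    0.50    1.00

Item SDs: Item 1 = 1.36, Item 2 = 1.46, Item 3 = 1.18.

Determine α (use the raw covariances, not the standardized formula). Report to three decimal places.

Σσ²ᵢ = 1.36² + 1.46² + 1.18² = 5.3736
Covariances σ_ij = r_ij · s_i · s_j:
  σ(Item 1,Item 2) = 0.40 × 1.36 × 1.46 = 0.7942
  σ(Item 1,Item 3) = 0.40 × 1.36 × 1.18 = 0.6419
  σ(Item 2,Item 3) = 0.50 × 1.46 × 1.18 = 0.8614
σ²_T = Σσ²ᵢ + 2·Σσ_ij = 5.3736 + 2 × 2.2975 = 9.9686
α = (3/2)·(1 − 5.3736/9.9686) = 0.691

α = 0.691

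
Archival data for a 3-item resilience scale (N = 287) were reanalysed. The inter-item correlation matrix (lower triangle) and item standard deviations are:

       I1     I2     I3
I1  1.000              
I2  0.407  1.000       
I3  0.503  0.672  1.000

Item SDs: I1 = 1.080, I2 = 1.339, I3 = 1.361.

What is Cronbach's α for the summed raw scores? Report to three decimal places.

Σσ²ᵢ = 1.080² + 1.339² + 1.361² = 4.8116
Covariances σ_ij = r_ij · s_i · s_j:
  σ(I1,I2) = 0.407 × 1.080 × 1.339 = 0.5886
  σ(I1,I3) = 0.503 × 1.080 × 1.361 = 0.7393
  σ(I2,I3) = 0.672 × 1.339 × 1.361 = 1.2246
σ²_T = Σσ²ᵢ + 2·Σσ_ij = 4.8116 + 2 × 2.5525 = 9.9166
α = (3/2)·(1 − 4.8116/9.9166) = 0.772

Cronbach's α = 0.772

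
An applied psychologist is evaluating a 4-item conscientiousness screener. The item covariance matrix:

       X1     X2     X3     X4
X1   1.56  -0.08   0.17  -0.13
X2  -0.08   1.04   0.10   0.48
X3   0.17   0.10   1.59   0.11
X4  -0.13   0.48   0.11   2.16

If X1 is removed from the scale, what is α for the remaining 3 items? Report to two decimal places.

Remaining items: X2, X3, X4 (k = 3).
Σσ²ᵢ = 1.04 + 1.59 + 2.16 = 4.79
σ²_T = 4.79 + 2 × 0.69 = 6.17
α (item deleted) = (3/2)·(1 − 4.79/6.17) = 0.34

α = 0.34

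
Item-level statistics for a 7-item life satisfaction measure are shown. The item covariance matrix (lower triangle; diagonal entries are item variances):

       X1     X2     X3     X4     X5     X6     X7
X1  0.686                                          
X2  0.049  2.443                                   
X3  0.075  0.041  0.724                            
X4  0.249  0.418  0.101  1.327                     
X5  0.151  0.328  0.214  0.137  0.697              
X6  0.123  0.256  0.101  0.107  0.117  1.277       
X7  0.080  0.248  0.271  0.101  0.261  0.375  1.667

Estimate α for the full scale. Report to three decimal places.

sum of item variances = 0.686 + 2.443 + 0.724 + 1.327 + 0.697 + 1.277 + 1.667 = 8.821
Σ_{i<j} σ_ij = 3.803
Var(T) = 8.821 + 2 × 3.803 = 16.427
α = (k/(k−1))·(1 − sum of item variances/Var(T)) = (7/6)·(1 − 8.821/16.427) = 0.540

α = 0.540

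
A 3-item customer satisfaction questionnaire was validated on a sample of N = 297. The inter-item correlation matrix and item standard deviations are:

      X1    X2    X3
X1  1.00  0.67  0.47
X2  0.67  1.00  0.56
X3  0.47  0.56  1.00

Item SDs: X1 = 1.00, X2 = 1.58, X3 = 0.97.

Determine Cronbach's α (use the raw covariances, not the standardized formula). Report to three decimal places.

Σσ²ᵢ = 1.00² + 1.58² + 0.97² = 4.4373
Covariances σ_ij = r_ij · s_i · s_j:
  σ(X1,X2) = 0.67 × 1.00 × 1.58 = 1.0586
  σ(X1,X3) = 0.47 × 1.00 × 0.97 = 0.4559
  σ(X2,X3) = 0.56 × 1.58 × 0.97 = 0.8583
σ²_T = Σσ²ᵢ + 2·Σσ_ij = 4.4373 + 2 × 2.3728 = 9.1829
α = (3/2)·(1 − 4.4373/9.1829) = 0.775

Cronbach's α = 0.775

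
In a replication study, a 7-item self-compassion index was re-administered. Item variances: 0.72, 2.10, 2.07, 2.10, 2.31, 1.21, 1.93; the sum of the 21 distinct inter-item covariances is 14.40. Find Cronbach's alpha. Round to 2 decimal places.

α = 0.81

Σσᵢ² = 0.72 + 2.10 + 2.07 + 2.10 + 2.31 + 1.21 + 1.93 = 12.44
Sum of distinct covariances = 14.40
Var(T) = Σσᵢ² + 2·Σcov = 12.44 + 2 × 14.40 = 41.24
α = (7/6)·(1 − 12.44/41.24) = 0.81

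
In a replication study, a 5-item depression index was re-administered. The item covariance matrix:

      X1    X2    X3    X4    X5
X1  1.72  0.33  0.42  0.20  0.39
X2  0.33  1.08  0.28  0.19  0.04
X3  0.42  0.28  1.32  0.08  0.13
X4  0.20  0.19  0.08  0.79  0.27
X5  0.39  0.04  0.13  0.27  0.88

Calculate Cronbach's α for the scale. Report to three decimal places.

Σσᵢ² = 1.72 + 1.08 + 1.32 + 0.79 + 0.88 = 5.79
Σ_{i<j} σ_ij = 2.33
Var(T) = 5.79 + 2 × 2.33 = 10.45
α = (k/(k−1))·(1 − Σσᵢ²/Var(T)) = (5/4)·(1 − 5.79/10.45) = 0.557

α = 0.557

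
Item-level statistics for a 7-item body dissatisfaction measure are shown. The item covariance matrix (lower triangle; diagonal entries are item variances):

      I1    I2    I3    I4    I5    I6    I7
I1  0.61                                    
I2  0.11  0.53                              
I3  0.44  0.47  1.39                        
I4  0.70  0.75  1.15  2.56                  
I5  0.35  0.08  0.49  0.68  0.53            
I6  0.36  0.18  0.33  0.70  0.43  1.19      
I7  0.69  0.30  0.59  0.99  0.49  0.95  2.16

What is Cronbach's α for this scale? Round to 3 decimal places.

sum of item variances = 0.61 + 0.53 + 1.39 + 2.56 + 0.53 + 1.19 + 2.16 = 8.97
Σ_{i<j} σ_ij = 11.23
σ²_T = 8.97 + 2 × 11.23 = 31.43
α = (k/(k−1))·(1 − sum of item variances/σ²_T) = (7/6)·(1 − 8.97/31.43) = 0.834

Cronbach's α = 0.834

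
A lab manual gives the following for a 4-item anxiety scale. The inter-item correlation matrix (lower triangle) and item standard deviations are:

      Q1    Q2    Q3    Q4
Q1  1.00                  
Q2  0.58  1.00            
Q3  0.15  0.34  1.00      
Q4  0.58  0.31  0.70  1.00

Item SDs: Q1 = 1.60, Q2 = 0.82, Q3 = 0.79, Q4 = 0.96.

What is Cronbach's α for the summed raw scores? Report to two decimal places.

α = 0.72

Σσ²ᵢ = 1.60² + 0.82² + 0.79² + 0.96² = 4.7781
Covariances σ_ij = r_ij · s_i · s_j:
  σ(Q1,Q2) = 0.58 × 1.60 × 0.82 = 0.7610
  σ(Q1,Q3) = 0.15 × 1.60 × 0.79 = 0.1896
  σ(Q1,Q4) = 0.58 × 1.60 × 0.96 = 0.8909
  σ(Q2,Q3) = 0.34 × 0.82 × 0.79 = 0.2203
  σ(Q2,Q4) = 0.31 × 0.82 × 0.96 = 0.2440
  σ(Q3,Q4) = 0.70 × 0.79 × 0.96 = 0.5309
σ²_T = Σσ²ᵢ + 2·Σσ_ij = 4.7781 + 2 × 2.8367 = 10.4515
α = (4/3)·(1 − 4.7781/10.4515) = 0.72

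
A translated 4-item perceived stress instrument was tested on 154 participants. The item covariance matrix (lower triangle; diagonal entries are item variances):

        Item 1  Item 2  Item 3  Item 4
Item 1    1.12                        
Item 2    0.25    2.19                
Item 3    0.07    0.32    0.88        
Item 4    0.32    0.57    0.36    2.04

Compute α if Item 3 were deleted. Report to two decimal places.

Remaining items: Item 1, Item 2, Item 4 (k = 3).
sum of item variances = 1.12 + 2.19 + 2.04 = 5.35
σ²_total = 5.35 + 2 × 1.14 = 7.63
α (item deleted) = (3/2)·(1 − 5.35/7.63) = 0.45

α = 0.45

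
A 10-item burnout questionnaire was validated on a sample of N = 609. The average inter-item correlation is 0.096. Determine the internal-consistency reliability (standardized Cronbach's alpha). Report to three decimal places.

Standardized α = k·r̄ / (1 + (k−1)·r̄) = 10 × 0.096 / (1 + 9 × 0.096)
  = 0.9600 / 1.8640 = 0.515

standardized Cronbach's alpha = 0.515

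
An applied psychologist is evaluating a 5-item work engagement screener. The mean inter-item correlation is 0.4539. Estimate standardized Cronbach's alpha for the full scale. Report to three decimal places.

Standardized α = k·r̄ / (1 + (k−1)·r̄) = 5 × 0.4539 / (1 + 4 × 0.4539)
  = 2.2695 / 2.8156 = 0.806

α = 0.806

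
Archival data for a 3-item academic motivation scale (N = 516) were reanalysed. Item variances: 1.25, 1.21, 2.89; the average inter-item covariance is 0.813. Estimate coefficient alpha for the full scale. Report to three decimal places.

sum of item variances = 1.25 + 1.21 + 2.89 = 5.35
Sum of the 3 distinct covariances = 3 × 0.813 = 2.439
total variance = sum of item variances + 2·Σcov = 5.35 + 2 × 2.439 = 10.228
α = (3/2)·(1 − 5.35/10.228) = 0.715

coefficient alpha = 0.715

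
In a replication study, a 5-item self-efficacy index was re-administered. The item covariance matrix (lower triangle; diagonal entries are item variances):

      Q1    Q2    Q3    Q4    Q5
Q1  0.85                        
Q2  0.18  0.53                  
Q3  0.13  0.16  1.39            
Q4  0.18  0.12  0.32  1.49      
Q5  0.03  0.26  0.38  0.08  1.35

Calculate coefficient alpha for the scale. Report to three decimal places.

α = 0.495

Σσ²ᵢ = 0.85 + 0.53 + 1.39 + 1.49 + 1.35 = 5.61
Sum of off-diagonal covariances = 1.84
total variance = 5.61 + 2 × 1.84 = 9.29
α = (k/(k−1))·(1 − Σσ²ᵢ/total variance) = (5/4)·(1 − 5.61/9.29) = 0.495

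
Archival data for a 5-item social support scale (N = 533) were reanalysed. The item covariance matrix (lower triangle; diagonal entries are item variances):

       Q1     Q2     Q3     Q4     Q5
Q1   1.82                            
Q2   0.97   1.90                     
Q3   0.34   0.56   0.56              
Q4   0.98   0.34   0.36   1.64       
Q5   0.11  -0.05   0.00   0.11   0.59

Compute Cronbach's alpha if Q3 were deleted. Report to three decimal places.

Remaining items: Q1, Q2, Q4, Q5 (k = 4).
Σσ²ᵢ = 1.82 + 1.90 + 1.64 + 0.59 = 5.95
Var(T) = 5.95 + 2 × 2.46 = 10.87
α (item deleted) = (4/3)·(1 − 5.95/10.87) = 0.603

Cronbach's alpha = 0.603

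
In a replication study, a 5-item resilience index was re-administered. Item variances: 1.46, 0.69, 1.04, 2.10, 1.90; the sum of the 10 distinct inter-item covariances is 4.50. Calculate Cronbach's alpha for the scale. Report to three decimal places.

Σσ²ᵢ = 1.46 + 0.69 + 1.04 + 2.10 + 1.90 = 7.19
Sum of distinct covariances = 4.50
σ²_total = Σσ²ᵢ + 2·Σcov = 7.19 + 2 × 4.50 = 16.19
α = (5/4)·(1 − 7.19/16.19) = 0.695

Cronbach's alpha = 0.695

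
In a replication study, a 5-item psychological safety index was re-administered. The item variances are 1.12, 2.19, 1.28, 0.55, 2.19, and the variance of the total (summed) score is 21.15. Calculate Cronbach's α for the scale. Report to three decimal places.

α = 0.817

sum of item variances = 1.12 + 2.19 + 1.28 + 0.55 + 2.19 = 7.33
α = (k/(k−1))·(1 − sum of item variances/σ²_T) = (5/4)·(1 − 7.33/21.15) = 0.817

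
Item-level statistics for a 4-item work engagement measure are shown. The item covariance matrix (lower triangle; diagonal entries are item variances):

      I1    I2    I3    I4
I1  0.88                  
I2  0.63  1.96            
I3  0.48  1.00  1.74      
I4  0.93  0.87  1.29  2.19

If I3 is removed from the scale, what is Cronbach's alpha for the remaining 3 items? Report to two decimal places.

Remaining items: I1, I2, I4 (k = 3).
ΣVar(i) = 0.88 + 1.96 + 2.19 = 5.03
Var(T) = 5.03 + 2 × 2.43 = 9.89
α (item deleted) = (3/2)·(1 − 5.03/9.89) = 0.74

Cronbach's alpha = 0.74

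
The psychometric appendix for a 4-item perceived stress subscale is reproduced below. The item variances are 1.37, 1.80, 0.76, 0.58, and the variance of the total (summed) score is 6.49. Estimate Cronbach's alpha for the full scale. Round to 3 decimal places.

α = 0.407

Σσᵢ² = 1.37 + 1.80 + 0.76 + 0.58 = 4.51
α = (k/(k−1))·(1 − Σσᵢ²/σ²_T) = (4/3)·(1 − 4.51/6.49) = 0.407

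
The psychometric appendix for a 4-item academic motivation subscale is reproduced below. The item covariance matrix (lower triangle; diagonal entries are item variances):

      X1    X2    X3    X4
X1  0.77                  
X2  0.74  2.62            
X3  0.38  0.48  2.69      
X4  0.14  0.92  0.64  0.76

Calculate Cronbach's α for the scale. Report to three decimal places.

ΣVar(i) = 0.77 + 2.62 + 2.69 + 0.76 = 6.84
Σ_{i<j} σ_ij = 3.30
Var(T) = 6.84 + 2 × 3.30 = 13.44
α = (k/(k−1))·(1 − ΣVar(i)/Var(T)) = (4/3)·(1 − 6.84/13.44) = 0.655

α = 0.655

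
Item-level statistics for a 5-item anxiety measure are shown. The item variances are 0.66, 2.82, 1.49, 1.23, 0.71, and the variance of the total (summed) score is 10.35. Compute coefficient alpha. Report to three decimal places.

α = 0.415

Σσᵢ² = 0.66 + 2.82 + 1.49 + 1.23 + 0.71 = 6.91
α = (k/(k−1))·(1 − Σσᵢ²/σ²_total) = (5/4)·(1 − 6.91/10.35) = 0.415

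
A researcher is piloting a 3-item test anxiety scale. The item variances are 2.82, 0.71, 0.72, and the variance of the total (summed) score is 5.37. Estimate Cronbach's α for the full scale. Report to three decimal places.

Σσᵢ² = 2.82 + 0.71 + 0.72 = 4.25
α = (k/(k−1))·(1 − Σσᵢ²/total variance) = (3/2)·(1 − 4.25/5.37) = 0.313

Cronbach's α = 0.313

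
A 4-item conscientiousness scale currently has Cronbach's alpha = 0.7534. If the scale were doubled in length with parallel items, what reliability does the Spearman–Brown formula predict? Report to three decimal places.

Length factor m = 2
α' = m·α / (1 + (m−1)·α)
   = 2 × 0.7534 / (1 + (2 − 1) × 0.7534)
   = 1.5068 / 1.7534 = 0.859

predicted reliability = 0.859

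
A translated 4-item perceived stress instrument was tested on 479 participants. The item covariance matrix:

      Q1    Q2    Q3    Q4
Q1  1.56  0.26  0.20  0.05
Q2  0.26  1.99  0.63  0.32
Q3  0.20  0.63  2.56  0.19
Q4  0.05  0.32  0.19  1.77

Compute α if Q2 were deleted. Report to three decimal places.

Remaining items: Q1, Q3, Q4 (k = 3).
Σσᵢ² = 1.56 + 2.56 + 1.77 = 5.89
σ²_total = 5.89 + 2 × 0.44 = 6.77
α (item deleted) = (3/2)·(1 − 5.89/6.77) = 0.195

α = 0.195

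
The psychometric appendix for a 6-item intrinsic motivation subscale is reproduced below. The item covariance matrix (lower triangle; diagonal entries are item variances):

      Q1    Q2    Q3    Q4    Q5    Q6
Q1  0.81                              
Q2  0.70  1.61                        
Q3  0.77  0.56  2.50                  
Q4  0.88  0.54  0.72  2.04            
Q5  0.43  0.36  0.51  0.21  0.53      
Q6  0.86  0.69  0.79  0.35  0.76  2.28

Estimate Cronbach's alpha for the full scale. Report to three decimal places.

Cronbach's alpha = 0.782

sum of item variances = 0.81 + 1.61 + 2.50 + 2.04 + 0.53 + 2.28 = 9.77
Sum of off-diagonal covariances = 9.13
σ²_T = 9.77 + 2 × 9.13 = 28.03
α = (k/(k−1))·(1 − sum of item variances/σ²_T) = (6/5)·(1 − 9.77/28.03) = 0.782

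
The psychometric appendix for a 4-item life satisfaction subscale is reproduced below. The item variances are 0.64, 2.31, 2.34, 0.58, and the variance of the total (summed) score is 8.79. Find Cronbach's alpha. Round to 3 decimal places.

Cronbach's alpha = 0.443

ΣVar(i) = 0.64 + 2.31 + 2.34 + 0.58 = 5.87
α = (k/(k−1))·(1 − ΣVar(i)/σ²_T) = (4/3)·(1 − 5.87/8.79) = 0.443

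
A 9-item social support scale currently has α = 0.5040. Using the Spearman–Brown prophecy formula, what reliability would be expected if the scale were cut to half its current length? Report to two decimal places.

predicted reliability = 0.34

Length factor m = 1/2
α' = m·α / (1 − (1−m)·α)
   = 1/2 × 0.5040 / (1 − (1 − 1/2) × 0.5040)
   = 0.2520 / 0.7480 = 0.34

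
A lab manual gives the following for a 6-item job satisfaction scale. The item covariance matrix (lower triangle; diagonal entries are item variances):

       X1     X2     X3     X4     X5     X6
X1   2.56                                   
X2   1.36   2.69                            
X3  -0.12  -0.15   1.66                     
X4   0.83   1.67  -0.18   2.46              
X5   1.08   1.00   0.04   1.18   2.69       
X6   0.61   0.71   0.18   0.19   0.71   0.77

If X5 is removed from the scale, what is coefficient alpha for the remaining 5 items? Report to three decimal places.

α = 0.627

Remaining items: X1, X2, X3, X4, X6 (k = 5).
Σσᵢ² = 2.56 + 2.69 + 1.66 + 2.46 + 0.77 = 10.14
Var(T) = 10.14 + 2 × 5.10 = 20.34
α (item deleted) = (5/4)·(1 − 10.14/20.34) = 0.627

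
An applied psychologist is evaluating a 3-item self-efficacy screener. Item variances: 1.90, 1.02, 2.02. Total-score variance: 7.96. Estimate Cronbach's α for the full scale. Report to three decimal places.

Cronbach's α = 0.569

ΣVar(i) = 1.90 + 1.02 + 2.02 = 4.94
α = (k/(k−1))·(1 − ΣVar(i)/σ²_T) = (3/2)·(1 − 4.94/7.96) = 0.569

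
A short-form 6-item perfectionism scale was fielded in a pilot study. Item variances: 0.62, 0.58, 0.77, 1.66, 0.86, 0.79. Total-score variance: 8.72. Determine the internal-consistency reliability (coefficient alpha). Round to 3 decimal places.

Σσ²ᵢ = 0.62 + 0.58 + 0.77 + 1.66 + 0.86 + 0.79 = 5.28
α = (k/(k−1))·(1 − Σσ²ᵢ/total variance) = (6/5)·(1 − 5.28/8.72) = 0.473

coefficient alpha = 0.473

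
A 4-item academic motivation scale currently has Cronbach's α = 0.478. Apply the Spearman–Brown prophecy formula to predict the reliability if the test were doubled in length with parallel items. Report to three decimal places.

predicted reliability = 0.647

Length factor m = 2
α' = m·α / (1 + (m−1)·α)
   = 2 × 0.478 / (1 + (2 − 1) × 0.478)
   = 0.9560 / 1.4780 = 0.647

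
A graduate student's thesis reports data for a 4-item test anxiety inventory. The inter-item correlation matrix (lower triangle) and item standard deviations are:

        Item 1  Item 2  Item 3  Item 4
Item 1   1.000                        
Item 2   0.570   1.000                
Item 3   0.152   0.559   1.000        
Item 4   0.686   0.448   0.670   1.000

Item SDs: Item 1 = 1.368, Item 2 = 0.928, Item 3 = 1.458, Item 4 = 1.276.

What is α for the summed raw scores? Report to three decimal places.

α = 0.793

Σσ²ᵢ = 1.368² + 0.928² + 1.458² + 1.276² = 6.4865
Covariances σ_ij = r_ij · s_i · s_j:
  σ(Item 1,Item 2) = 0.570 × 1.368 × 0.928 = 0.7236
  σ(Item 1,Item 3) = 0.152 × 1.368 × 1.458 = 0.3032
  σ(Item 1,Item 4) = 0.686 × 1.368 × 1.276 = 1.1975
  σ(Item 2,Item 3) = 0.559 × 0.928 × 1.458 = 0.7563
  σ(Item 2,Item 4) = 0.448 × 0.928 × 1.276 = 0.5305
  σ(Item 3,Item 4) = 0.670 × 1.458 × 1.276 = 1.2465
σ²_T = Σσ²ᵢ + 2·Σσ_ij = 6.4865 + 2 × 4.7576 = 16.0017
α = (4/3)·(1 − 6.4865/16.0017) = 0.793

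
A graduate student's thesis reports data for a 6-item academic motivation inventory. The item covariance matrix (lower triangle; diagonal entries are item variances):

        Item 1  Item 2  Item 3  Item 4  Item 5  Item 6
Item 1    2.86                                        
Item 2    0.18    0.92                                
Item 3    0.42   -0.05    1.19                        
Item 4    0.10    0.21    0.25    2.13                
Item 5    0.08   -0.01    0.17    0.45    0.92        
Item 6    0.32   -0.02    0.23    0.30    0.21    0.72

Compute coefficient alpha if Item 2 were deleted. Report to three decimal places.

Remaining items: Item 1, Item 3, Item 4, Item 5, Item 6 (k = 5).
sum of item variances = 2.86 + 1.19 + 2.13 + 0.92 + 0.72 = 7.82
Var(T) = 7.82 + 2 × 2.53 = 12.88
α (item deleted) = (5/4)·(1 − 7.82/12.88) = 0.491

α = 0.491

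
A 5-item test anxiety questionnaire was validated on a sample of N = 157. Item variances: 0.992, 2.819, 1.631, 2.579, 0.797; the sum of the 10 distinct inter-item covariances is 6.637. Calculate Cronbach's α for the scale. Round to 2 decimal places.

ΣVar(i) = 0.992 + 2.819 + 1.631 + 2.579 + 0.797 = 8.818
Sum of distinct covariances = 6.637
total variance = ΣVar(i) + 2·Σcov = 8.818 + 2 × 6.637 = 22.092
α = (5/4)·(1 − 8.818/22.092) = 0.75

Cronbach's α = 0.75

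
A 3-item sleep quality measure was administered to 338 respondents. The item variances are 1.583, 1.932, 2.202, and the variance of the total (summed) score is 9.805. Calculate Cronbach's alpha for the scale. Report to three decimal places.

α = 0.625

sum of item variances = 1.583 + 1.932 + 2.202 = 5.717
α = (k/(k−1))·(1 − sum of item variances/Var(T)) = (3/2)·(1 − 5.717/9.805) = 0.625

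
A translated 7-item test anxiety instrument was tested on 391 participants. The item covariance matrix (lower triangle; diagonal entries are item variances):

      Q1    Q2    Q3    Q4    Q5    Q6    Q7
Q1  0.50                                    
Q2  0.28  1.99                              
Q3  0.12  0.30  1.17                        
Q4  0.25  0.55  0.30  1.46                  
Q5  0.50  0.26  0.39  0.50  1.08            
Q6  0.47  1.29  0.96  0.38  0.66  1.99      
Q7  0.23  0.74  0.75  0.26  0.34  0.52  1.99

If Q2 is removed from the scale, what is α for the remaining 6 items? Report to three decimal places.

α = 0.742

Remaining items: Q1, Q3, Q4, Q5, Q6, Q7 (k = 6).
Σσ²ᵢ = 0.50 + 1.17 + 1.46 + 1.08 + 1.99 + 1.99 = 8.19
σ²_T = 8.19 + 2 × 6.63 = 21.45
α (item deleted) = (6/5)·(1 − 8.19/21.45) = 0.742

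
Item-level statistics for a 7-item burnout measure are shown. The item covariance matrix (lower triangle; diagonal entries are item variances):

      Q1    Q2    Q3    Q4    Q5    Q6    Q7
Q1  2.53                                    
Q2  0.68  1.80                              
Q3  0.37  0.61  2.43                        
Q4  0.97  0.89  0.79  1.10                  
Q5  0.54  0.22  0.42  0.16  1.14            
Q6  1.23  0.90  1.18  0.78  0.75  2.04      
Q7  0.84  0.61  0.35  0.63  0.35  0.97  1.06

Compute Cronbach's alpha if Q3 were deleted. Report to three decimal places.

α = 0.822

Remaining items: Q1, Q2, Q4, Q5, Q6, Q7 (k = 6).
Σσᵢ² = 2.53 + 1.80 + 1.10 + 1.14 + 2.04 + 1.06 = 9.67
total variance = 9.67 + 2 × 10.52 = 30.71
α (item deleted) = (6/5)·(1 − 9.67/30.71) = 0.822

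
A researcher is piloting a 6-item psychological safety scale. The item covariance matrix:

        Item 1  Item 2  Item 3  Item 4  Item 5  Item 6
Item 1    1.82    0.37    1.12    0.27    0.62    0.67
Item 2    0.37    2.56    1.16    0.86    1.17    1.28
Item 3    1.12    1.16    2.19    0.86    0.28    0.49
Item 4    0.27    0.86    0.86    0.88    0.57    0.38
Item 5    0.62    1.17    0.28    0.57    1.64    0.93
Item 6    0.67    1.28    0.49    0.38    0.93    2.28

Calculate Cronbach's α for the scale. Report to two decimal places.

α = 0.79

sum of item variances = 1.82 + 2.56 + 2.19 + 0.88 + 1.64 + 2.28 = 11.37
Sum of off-diagonal covariances = 11.03
σ²_total = 11.37 + 2 × 11.03 = 33.43
α = (k/(k−1))·(1 − sum of item variances/σ²_total) = (6/5)·(1 − 11.37/33.43) = 0.79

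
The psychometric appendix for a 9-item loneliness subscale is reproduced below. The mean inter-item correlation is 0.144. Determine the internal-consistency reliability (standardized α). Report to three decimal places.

Standardized α = k·r̄ / (1 + (k−1)·r̄) = 9 × 0.144 / (1 + 8 × 0.144)
  = 1.2960 / 2.1520 = 0.602

α = 0.602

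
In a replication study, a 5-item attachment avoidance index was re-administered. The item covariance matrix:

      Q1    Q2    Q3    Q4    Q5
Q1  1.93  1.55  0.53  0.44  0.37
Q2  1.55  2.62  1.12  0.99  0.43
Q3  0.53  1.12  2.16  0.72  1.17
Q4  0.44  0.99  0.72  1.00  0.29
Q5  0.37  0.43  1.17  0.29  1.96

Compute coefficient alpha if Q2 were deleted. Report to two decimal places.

Remaining items: Q1, Q3, Q4, Q5 (k = 4).
ΣVar(i) = 1.93 + 2.16 + 1.00 + 1.96 = 7.05
Var(T) = 7.05 + 2 × 3.52 = 14.09
α (item deleted) = (4/3)·(1 − 7.05/14.09) = 0.67

α = 0.67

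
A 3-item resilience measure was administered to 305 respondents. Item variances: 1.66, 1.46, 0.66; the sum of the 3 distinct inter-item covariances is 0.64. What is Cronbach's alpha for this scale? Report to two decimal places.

Σσᵢ² = 1.66 + 1.46 + 0.66 = 3.78
Sum of distinct covariances = 0.64
total variance = Σσᵢ² + 2·Σcov = 3.78 + 2 × 0.64 = 5.06
α = (3/2)·(1 − 3.78/5.06) = 0.38

α = 0.38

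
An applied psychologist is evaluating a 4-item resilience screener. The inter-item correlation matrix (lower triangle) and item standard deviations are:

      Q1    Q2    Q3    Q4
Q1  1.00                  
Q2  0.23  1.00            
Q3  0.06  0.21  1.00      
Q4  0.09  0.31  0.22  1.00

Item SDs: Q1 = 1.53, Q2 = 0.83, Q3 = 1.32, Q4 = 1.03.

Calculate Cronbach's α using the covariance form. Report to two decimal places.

Σσ²ᵢ = 1.53² + 0.83² + 1.32² + 1.03² = 5.8331
Covariances σ_ij = r_ij · s_i · s_j:
  σ(Q1,Q2) = 0.23 × 1.53 × 0.83 = 0.2921
  σ(Q1,Q3) = 0.06 × 1.53 × 1.32 = 0.1212
  σ(Q1,Q4) = 0.09 × 1.53 × 1.03 = 0.1418
  σ(Q2,Q3) = 0.21 × 0.83 × 1.32 = 0.2301
  σ(Q2,Q4) = 0.31 × 0.83 × 1.03 = 0.2650
  σ(Q3,Q4) = 0.22 × 1.32 × 1.03 = 0.2991
σ²_T = Σσ²ᵢ + 2·Σσ_ij = 5.8331 + 2 × 1.3493 = 8.5317
α = (4/3)·(1 − 5.8331/8.5317) = 0.42

Cronbach's α = 0.42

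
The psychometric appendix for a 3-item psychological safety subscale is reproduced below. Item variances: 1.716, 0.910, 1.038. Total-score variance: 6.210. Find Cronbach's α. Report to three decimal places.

Σσᵢ² = 1.716 + 0.910 + 1.038 = 3.664
α = (k/(k−1))·(1 − Σσᵢ²/Var(T)) = (3/2)·(1 − 3.664/6.210) = 0.615

Cronbach's α = 0.615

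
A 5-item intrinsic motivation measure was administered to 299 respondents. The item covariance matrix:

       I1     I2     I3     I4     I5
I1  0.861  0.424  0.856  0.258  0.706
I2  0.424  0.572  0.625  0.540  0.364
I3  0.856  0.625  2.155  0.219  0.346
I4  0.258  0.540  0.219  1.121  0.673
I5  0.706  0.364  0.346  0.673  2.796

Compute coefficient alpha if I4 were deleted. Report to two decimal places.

Remaining items: I1, I2, I3, I5 (k = 4).
Σσᵢ² = 0.861 + 0.572 + 2.155 + 2.796 = 6.384
σ²_T = 6.384 + 2 × 3.321 = 13.026
α (item deleted) = (4/3)·(1 − 6.384/13.026) = 0.68

α = 0.68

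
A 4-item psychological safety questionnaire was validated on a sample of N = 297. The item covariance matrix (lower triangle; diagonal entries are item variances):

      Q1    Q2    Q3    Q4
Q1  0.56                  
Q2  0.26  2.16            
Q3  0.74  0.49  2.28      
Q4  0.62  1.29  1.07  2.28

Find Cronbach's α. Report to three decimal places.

Cronbach's α = 0.735

Σσᵢ² = 0.56 + 2.16 + 2.28 + 2.28 = 7.28
Sum of the distinct covariances = 4.47
Var(T) = 7.28 + 2 × 4.47 = 16.22
α = (k/(k−1))·(1 − Σσᵢ²/Var(T)) = (4/3)·(1 − 7.28/16.22) = 0.735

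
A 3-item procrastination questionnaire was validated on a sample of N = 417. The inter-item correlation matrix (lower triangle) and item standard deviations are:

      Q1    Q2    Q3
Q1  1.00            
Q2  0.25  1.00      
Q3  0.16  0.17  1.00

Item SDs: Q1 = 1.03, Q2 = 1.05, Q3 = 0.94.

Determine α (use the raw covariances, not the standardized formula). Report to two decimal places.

Σσ²ᵢ = 1.03² + 1.05² + 0.94² = 3.0470
Covariances σ_ij = r_ij · s_i · s_j:
  σ(Q1,Q2) = 0.25 × 1.03 × 1.05 = 0.2704
  σ(Q1,Q3) = 0.16 × 1.03 × 0.94 = 0.1549
  σ(Q2,Q3) = 0.17 × 1.05 × 0.94 = 0.1678
σ²_T = Σσ²ᵢ + 2·Σσ_ij = 3.0470 + 2 × 0.5931 = 4.2332
α = (3/2)·(1 − 3.0470/4.2332) = 0.42

α = 0.42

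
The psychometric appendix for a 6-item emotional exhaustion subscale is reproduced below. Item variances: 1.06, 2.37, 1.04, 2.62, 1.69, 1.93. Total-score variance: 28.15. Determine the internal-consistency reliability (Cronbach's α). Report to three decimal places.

Cronbach's α = 0.743

Σσ²ᵢ = 1.06 + 2.37 + 1.04 + 2.62 + 1.69 + 1.93 = 10.71
α = (k/(k−1))·(1 − Σσ²ᵢ/total variance) = (6/5)·(1 − 10.71/28.15) = 0.743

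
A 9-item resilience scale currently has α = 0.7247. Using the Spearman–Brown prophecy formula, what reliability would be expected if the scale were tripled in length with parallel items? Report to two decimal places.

predicted reliability = 0.89

Length factor m = 3
α' = m·α / (1 + (m−1)·α)
   = 3 × 0.7247 / (1 + (3 − 1) × 0.7247)
   = 2.1741 / 2.4494 = 0.89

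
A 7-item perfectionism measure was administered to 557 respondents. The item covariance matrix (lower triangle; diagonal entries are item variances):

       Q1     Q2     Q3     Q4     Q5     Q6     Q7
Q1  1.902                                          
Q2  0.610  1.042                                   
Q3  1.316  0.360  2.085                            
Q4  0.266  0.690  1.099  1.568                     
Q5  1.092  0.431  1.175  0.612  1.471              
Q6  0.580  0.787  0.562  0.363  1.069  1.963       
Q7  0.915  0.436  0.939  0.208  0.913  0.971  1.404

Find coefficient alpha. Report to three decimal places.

α = 0.851

ΣVar(i) = 1.902 + 1.042 + 2.085 + 1.568 + 1.471 + 1.963 + 1.404 = 11.435
Sum of the distinct covariances = 15.394
σ²_T = 11.435 + 2 × 15.394 = 42.223
α = (k/(k−1))·(1 − ΣVar(i)/σ²_T) = (7/6)·(1 − 11.435/42.223) = 0.851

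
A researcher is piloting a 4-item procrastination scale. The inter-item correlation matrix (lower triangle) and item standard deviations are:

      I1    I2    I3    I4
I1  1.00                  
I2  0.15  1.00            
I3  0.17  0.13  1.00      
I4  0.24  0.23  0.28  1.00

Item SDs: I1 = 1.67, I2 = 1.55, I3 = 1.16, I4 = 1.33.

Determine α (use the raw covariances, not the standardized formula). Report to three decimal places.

Σσ²ᵢ = 1.67² + 1.55² + 1.16² + 1.33² = 8.3059
Covariances σ_ij = r_ij · s_i · s_j:
  σ(I1,I2) = 0.15 × 1.67 × 1.55 = 0.3883
  σ(I1,I3) = 0.17 × 1.67 × 1.16 = 0.3293
  σ(I1,I4) = 0.24 × 1.67 × 1.33 = 0.5331
  σ(I2,I3) = 0.13 × 1.55 × 1.16 = 0.2337
  σ(I2,I4) = 0.23 × 1.55 × 1.33 = 0.4741
  σ(I3,I4) = 0.28 × 1.16 × 1.33 = 0.4320
σ²_T = Σσ²ᵢ + 2·Σσ_ij = 8.3059 + 2 × 2.3905 = 13.0869
α = (4/3)·(1 − 8.3059/13.0869) = 0.487

α = 0.487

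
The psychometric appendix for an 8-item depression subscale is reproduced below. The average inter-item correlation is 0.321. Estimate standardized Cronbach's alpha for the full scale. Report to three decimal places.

α = 0.791

Standardized α = k·r̄ / (1 + (k−1)·r̄) = 8 × 0.321 / (1 + 7 × 0.321)
  = 2.5680 / 3.2470 = 0.791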